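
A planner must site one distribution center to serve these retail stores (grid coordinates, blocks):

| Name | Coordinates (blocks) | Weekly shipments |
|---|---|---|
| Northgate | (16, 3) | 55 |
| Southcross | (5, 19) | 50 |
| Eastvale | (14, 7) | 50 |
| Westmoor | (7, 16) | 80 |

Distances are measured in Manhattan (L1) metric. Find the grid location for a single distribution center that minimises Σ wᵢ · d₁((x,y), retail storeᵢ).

Manhattan distance separates: Σwᵢ(|x−xᵢ|+|y−yᵢ|) = Σwᵢ|x−xᵢ| + Σwᵢ|y−yᵢ|, so x and y are optimised independently as 1-D weighted medians.
Total weight W = 235; half = 117.5.
x-coordinate, sorted with cumulative weight:
  x=5 (Southcross, w=50) cum 50
  x=7 (Westmoor, w=80) cum 130  ← median
  x=14 (Eastvale, w=50) cum 180
  x=16 (Northgate, w=55) cum 235
⇒ x* = 7
y-coordinate, sorted with cumulative weight:
  y=3 (Northgate, w=55) cum 55
  y=7 (Eastvale, w=50) cum 105
  y=16 (Westmoor, w=80) cum 185  ← median
  y=19 (Southcross, w=50) cum 235
⇒ y* = 16

(7, 16)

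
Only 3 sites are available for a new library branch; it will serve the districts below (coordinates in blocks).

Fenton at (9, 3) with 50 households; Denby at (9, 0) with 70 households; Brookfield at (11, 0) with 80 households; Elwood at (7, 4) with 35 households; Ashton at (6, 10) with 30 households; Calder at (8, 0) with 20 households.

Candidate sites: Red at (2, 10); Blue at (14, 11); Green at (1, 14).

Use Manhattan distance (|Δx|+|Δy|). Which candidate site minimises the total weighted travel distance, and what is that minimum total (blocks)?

Blue, total 3990 blocks

Total weighted distance at each candidate:
  Red (2, 10): total = 4235
  Blue (14, 11): total = 3990
  Green (1, 14): total = 5660
Minimum is at Blue with total 3990 blocks.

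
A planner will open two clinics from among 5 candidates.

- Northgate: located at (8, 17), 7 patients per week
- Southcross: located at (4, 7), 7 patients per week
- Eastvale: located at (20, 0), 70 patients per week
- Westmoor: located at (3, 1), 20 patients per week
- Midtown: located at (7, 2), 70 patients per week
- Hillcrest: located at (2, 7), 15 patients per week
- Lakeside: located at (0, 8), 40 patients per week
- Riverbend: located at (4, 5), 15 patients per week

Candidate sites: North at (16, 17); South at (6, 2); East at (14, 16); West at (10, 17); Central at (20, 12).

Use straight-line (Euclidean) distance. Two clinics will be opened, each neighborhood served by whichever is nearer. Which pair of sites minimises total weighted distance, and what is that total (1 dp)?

Evaluate every pair (each demand assigned to the nearer of the two):
  {South, Central}: total = 1591.5
  {South, West}: total = 1664.4
  {South, East}: total = 1693.0
  {North, South}: total = 1706.4
  {West, Central}: total = 3287.2
  {East, Central}: total = 3537.4
  {East, West}: total = 3643.4
  {North, West}: total = 3669.7
  {North, Central}: total = 3805.3
  {North, East}: total = 3893.6
Best pair: {South, Central} with total 1591.5.

{South, Central}, total 1591.5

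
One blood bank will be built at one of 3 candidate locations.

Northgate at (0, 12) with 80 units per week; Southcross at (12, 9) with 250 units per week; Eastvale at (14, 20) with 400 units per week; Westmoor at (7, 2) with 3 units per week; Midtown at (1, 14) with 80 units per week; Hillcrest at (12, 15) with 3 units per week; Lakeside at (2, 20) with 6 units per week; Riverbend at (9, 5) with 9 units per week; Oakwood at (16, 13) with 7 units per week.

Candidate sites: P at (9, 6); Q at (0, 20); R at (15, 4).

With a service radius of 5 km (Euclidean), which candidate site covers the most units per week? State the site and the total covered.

P, covering 262

Coverage radius r = 5 km; a point is covered iff (Δx)²+(Δy)² ≤ 5² = 25.
  P (9, 6): covers {Southcross, Westmoor, Riverbend} → 262
  Q (0, 20): covers {Lakeside} → 6
  R (15, 4): covers {none} → 0
Maximum coverage at P: 262 units per week.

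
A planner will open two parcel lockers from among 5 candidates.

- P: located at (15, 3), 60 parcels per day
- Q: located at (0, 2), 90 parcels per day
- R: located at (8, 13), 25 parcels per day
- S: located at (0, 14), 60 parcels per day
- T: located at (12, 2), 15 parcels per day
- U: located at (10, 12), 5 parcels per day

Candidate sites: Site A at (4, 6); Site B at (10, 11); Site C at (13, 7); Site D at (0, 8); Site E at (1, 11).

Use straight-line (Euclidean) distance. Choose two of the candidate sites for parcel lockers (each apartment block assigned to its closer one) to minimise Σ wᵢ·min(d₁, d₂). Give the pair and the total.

Evaluate every pair (each demand assigned to the nearer of the two):
  {Site C, Site D}: total = 1469.2
  {Site C, Site E}: total = 1560.7
  {Site A, Site C}: total = 1615.0
  {Site B, Site D}: total = 1680.0
  {Site A, Site E}: total = 1741.6
  {Site B, Site E}: total = 1784.8
  {Site A, Site B}: total = 1821.7
  {Site A, Site D}: total = 1931.4
  {Site D, Site E}: total = 2106.9
  {Site B, Site C}: total = 2257.8
Best pair: {Site C, Site D} with total 1469.2.

{Site C, Site D}, total 1469.2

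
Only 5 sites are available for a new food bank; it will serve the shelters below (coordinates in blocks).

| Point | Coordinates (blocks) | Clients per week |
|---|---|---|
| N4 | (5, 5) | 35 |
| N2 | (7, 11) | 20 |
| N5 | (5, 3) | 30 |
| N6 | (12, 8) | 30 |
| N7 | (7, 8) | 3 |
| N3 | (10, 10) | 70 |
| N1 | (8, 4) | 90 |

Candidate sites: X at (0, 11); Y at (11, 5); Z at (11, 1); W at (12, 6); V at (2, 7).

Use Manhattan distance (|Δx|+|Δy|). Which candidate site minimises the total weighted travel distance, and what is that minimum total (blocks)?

Y, total 1571 blocks

Total weighted distance at each candidate:
  X (0, 11): total = 3515
  Y (11, 5): total = 1571
  Z (11, 1): total = 2383
  W (12, 6): total = 1821
  V (2, 7): total = 2493
Minimum is at Y with total 1571 blocks.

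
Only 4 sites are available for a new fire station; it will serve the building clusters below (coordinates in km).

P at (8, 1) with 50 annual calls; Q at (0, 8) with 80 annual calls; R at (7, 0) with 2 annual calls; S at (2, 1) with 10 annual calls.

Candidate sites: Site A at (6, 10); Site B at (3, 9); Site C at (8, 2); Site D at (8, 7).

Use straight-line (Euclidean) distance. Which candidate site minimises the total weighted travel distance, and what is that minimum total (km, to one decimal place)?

Site B, total 825.0 km

Total weighted distance at each candidate:
  Site A (6, 10): total = 1085.5
  Site B (3, 9): total = 825.0
  Site C (8, 2): total = 915.3
  Site D (8, 7): total = 1044.0
Minimum is at Site B with total 825.0 km.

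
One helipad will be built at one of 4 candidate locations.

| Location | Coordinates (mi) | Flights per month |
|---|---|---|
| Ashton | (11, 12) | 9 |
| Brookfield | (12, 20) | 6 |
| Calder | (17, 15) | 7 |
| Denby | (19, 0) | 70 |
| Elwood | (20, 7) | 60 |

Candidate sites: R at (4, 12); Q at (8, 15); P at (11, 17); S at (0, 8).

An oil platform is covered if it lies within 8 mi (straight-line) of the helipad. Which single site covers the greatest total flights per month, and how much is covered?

P, covering 22

Coverage radius r = 8 mi; a point is covered iff (Δx)²+(Δy)² ≤ 8² = 64.
  R (4, 12): covers {Ashton} → 9
  Q (8, 15): covers {Ashton, Brookfield} → 15
  P (11, 17): covers {Ashton, Brookfield, Calder} → 22
  S (0, 8): covers {none} → 0
Maximum coverage at P: 22 flights per month.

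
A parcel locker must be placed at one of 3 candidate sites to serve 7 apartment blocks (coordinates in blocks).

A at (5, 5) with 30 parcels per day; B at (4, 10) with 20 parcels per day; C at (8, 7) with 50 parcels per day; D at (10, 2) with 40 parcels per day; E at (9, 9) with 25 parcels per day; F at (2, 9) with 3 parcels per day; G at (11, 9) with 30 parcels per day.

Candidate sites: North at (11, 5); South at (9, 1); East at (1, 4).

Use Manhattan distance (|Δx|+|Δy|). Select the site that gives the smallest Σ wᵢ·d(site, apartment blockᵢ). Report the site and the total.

North, total 1139 blocks

Total weighted distance at each candidate:
  North (11, 5): total = 1139
  South (9, 1): total = 1495
  East (1, 4): total = 2063
Minimum is at North with total 1139 blocks.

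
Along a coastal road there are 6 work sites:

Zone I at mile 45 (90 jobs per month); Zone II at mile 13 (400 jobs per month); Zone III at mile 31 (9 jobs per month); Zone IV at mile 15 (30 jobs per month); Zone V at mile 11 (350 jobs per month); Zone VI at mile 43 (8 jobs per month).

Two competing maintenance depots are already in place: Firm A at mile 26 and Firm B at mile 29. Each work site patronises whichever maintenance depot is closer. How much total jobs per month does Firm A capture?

The indifferent point is the midpoint (26+29)/2 = 27.5; work sites left of it (closer to Firm A at 26) go to Firm A, those right go to Firm B.
  Zone V at 11 (w=350) → Firm A
  Zone II at 13 (w=400) → Firm A
  Zone IV at 15 (w=30) → Firm A
  Zone III at 31 (w=9) → Firm B
  Zone VI at 43 (w=8) → Firm B
  Zone I at 45 (w=90) → Firm B
Firm A captures 780; Firm B captures 107.

780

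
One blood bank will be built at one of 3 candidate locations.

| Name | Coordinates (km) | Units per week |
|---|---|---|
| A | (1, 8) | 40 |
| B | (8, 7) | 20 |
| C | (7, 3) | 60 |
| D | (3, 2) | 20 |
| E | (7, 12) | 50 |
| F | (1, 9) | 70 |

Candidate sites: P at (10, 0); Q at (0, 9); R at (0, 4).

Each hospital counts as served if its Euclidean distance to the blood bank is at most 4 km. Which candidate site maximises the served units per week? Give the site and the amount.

Coverage radius r = 4 km; a point is covered iff (Δx)²+(Δy)² ≤ 4² = 16.
  P (10, 0): covers {none} → 0
  Q (0, 9): covers {A, F} → 110
  R (0, 4): covers {D} → 20
Maximum coverage at Q: 110 units per week.

Q, covering 110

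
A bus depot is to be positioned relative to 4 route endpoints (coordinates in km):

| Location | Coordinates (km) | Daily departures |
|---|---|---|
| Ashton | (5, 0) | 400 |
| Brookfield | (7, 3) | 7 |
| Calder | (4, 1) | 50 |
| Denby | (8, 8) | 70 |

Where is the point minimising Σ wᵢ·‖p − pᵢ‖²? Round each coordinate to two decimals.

The minimiser of Σwᵢ‖p−pᵢ‖² is the weighted centroid p* = (Σwᵢpᵢ)/(Σwᵢ).
Σwᵢ = 527.
Σwᵢxᵢ = 400·5 + 7·7 + 50·4 + 70·8 = 2809.
Σwᵢyᵢ = 400·0 + 7·3 + 50·1 + 70·8 = 631.
x* = 2809/527 = 5.33, y* = 631/527 = 1.20.

(5.33, 1.20)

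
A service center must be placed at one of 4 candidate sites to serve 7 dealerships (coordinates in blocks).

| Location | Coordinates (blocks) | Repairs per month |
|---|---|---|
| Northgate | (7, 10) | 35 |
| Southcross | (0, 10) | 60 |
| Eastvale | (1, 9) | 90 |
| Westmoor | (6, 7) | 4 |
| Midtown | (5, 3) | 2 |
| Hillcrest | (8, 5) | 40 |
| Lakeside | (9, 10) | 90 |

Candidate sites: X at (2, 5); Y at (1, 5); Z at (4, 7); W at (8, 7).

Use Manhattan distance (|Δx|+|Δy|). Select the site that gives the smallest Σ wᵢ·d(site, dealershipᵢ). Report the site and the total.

Z, total 2058 blocks

Total weighted distance at each candidate:
  X (2, 5): total = 2574
  Y (1, 5): total = 2595
  Z (4, 7): total = 2058
  W (8, 7): total = 2072
Minimum is at Z with total 2058 blocks.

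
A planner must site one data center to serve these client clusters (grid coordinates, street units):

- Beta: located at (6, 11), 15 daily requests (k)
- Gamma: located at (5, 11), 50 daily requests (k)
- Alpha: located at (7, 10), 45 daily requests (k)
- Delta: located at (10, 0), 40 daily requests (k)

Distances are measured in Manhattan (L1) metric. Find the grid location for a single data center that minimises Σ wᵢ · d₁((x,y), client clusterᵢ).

(7, 10)

Manhattan distance separates: Σwᵢ(|x−xᵢ|+|y−yᵢ|) = Σwᵢ|x−xᵢ| + Σwᵢ|y−yᵢ|, so x and y are optimised independently as 1-D weighted medians.
Total weight W = 150; half = 75.
x-coordinate, sorted with cumulative weight:
  x=5 (Gamma, w=50) cum 50
  x=6 (Beta, w=15) cum 65
  x=7 (Alpha, w=45) cum 110  ← median
  x=10 (Delta, w=40) cum 150
⇒ x* = 7
y-coordinate, sorted with cumulative weight:
  y=0 (Delta, w=40) cum 40
  y=10 (Alpha, w=45) cum 85  ← median
  y=11 (Beta, w=15) cum 100
  y=11 (Gamma, w=50) cum 150
⇒ y* = 10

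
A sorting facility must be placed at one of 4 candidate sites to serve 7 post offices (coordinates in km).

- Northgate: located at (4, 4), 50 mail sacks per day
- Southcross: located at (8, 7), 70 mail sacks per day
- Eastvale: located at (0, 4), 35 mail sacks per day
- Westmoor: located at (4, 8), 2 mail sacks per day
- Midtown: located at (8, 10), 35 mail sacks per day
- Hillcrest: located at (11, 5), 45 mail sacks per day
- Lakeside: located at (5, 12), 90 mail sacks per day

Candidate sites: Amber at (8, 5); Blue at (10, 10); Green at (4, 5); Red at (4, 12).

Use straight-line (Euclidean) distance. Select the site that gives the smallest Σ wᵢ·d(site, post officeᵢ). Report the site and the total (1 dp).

Amber, total 1633.8 km

Total weighted distance at each candidate:
  Amber (8, 5): total = 1633.8
  Blue (10, 10): total = 1881.6
  Green (4, 5): total = 1688.9
  Red (4, 12): total = 1861.3
Minimum is at Amber with total 1633.8 km.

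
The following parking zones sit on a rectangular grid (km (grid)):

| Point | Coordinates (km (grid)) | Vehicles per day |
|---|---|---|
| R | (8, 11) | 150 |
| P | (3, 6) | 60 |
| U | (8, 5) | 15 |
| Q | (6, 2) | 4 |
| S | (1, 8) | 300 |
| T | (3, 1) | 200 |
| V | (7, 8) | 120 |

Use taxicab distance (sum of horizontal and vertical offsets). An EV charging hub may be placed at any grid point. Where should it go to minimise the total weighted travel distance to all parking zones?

Manhattan distance separates: Σwᵢ(|x−xᵢ|+|y−yᵢ|) = Σwᵢ|x−xᵢ| + Σwᵢ|y−yᵢ|, so x and y are optimised independently as 1-D weighted medians.
Total weight W = 849; half = 424.5.
x-coordinate, sorted with cumulative weight:
  x=1 (S, w=300) cum 300
  x=3 (P, w=60) cum 360
  x=3 (T, w=200) cum 560  ← median
  x=6 (Q, w=4) cum 564
  x=7 (V, w=120) cum 684
  x=8 (R, w=150) cum 834
  x=8 (U, w=15) cum 849
⇒ x* = 3
y-coordinate, sorted with cumulative weight:
  y=1 (T, w=200) cum 200
  y=2 (Q, w=4) cum 204
  y=5 (U, w=15) cum 219
  y=6 (P, w=60) cum 279
  y=8 (S, w=300) cum 579  ← median
  y=8 (V, w=120) cum 699
  y=11 (R, w=150) cum 849
⇒ y* = 8

(3, 8)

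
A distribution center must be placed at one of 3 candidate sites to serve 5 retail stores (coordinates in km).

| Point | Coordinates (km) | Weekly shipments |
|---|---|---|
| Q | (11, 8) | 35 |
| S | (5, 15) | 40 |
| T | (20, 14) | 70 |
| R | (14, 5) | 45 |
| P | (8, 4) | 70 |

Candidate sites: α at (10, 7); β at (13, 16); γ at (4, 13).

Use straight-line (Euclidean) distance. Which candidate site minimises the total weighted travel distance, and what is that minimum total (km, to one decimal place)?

α, total 1735.0 km

Total weighted distance at each candidate:
  α (10, 7): total = 1735.0
  β (13, 16): total = 2527.8
  γ (4, 13): total = 2778.4
Minimum is at α with total 1735.0 km.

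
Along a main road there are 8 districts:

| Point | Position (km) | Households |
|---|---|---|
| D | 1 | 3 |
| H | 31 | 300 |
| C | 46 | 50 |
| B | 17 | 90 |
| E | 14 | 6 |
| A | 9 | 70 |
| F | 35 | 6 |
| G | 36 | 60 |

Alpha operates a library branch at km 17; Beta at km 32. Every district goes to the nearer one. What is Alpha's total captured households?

169

The indifferent point is the midpoint (17+32)/2 = 24.5; districts left of it (closer to Alpha at 17) go to Alpha, those right go to Beta.
  D at 1 (w=3) → Alpha
  A at 9 (w=70) → Alpha
  E at 14 (w=6) → Alpha
  B at 17 (w=90) → Alpha
  H at 31 (w=300) → Beta
  F at 35 (w=6) → Beta
  G at 36 (w=60) → Beta
  C at 46 (w=50) → Beta
Alpha captures 169; Beta captures 416.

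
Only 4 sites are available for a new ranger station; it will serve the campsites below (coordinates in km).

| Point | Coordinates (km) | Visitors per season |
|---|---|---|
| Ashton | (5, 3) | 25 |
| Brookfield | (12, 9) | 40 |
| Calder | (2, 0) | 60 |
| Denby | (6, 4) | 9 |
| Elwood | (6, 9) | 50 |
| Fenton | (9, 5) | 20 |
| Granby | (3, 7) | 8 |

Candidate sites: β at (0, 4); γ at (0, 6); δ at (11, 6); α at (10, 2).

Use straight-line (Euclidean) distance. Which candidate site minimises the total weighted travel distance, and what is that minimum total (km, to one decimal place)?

Total weighted distance at each candidate:
  β (0, 4): total = 1575.4
  γ (0, 6): total = 1618.8
  δ (11, 6): total = 1392.4
  α (10, 2): total = 1488.9
Minimum is at δ with total 1392.4 km.

δ, total 1392.4 km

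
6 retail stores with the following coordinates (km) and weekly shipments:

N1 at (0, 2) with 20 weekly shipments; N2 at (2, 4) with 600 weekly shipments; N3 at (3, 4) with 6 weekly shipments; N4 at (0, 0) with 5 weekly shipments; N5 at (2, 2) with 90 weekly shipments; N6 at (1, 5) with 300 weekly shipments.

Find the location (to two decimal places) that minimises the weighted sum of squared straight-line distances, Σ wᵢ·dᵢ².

(1.66, 4.06)

The minimiser of Σwᵢ‖p−pᵢ‖² is the weighted centroid p* = (Σwᵢpᵢ)/(Σwᵢ).
Σwᵢ = 1021.
Σwᵢxᵢ = 20·0 + 600·2 + 6·3 + 5·0 + 90·2 + 300·1 = 1698.
Σwᵢyᵢ = 20·2 + 600·4 + 6·4 + 5·0 + 90·2 + 300·5 = 4144.
x* = 1698/1021 = 1.66, y* = 4144/1021 = 4.06.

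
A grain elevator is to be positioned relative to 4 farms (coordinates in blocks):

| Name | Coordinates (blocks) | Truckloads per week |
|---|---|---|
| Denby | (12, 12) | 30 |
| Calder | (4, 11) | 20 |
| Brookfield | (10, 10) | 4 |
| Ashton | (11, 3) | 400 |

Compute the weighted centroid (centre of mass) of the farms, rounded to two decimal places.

The minimiser of Σwᵢ‖p−pᵢ‖² is the weighted centroid p* = (Σwᵢpᵢ)/(Σwᵢ).
Σwᵢ = 454.
Σwᵢxᵢ = 30·12 + 20·4 + 4·10 + 400·11 = 4880.
Σwᵢyᵢ = 30·12 + 20·11 + 4·10 + 400·3 = 1820.
x* = 4880/454 = 10.75, y* = 1820/454 = 4.01.

(10.75, 4.01)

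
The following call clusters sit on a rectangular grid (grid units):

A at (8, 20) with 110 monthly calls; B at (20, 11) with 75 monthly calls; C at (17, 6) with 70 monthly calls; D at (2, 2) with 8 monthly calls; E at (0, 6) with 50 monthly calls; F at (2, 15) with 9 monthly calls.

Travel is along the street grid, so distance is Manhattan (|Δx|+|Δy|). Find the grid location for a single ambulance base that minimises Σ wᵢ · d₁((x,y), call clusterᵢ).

Manhattan distance separates: Σwᵢ(|x−xᵢ|+|y−yᵢ|) = Σwᵢ|x−xᵢ| + Σwᵢ|y−yᵢ|, so x and y are optimised independently as 1-D weighted medians.
Total weight W = 322; half = 161.
x-coordinate, sorted with cumulative weight:
  x=0 (E, w=50) cum 50
  x=2 (D, w=8) cum 58
  x=2 (F, w=9) cum 67
  x=8 (A, w=110) cum 177  ← median
  x=17 (C, w=70) cum 247
  x=20 (B, w=75) cum 322
⇒ x* = 8
y-coordinate, sorted with cumulative weight:
  y=2 (D, w=8) cum 8
  y=6 (C, w=70) cum 78
  y=6 (E, w=50) cum 128
  y=11 (B, w=75) cum 203  ← median
  y=15 (F, w=9) cum 212
  y=20 (A, w=110) cum 322
⇒ y* = 11

(8, 11)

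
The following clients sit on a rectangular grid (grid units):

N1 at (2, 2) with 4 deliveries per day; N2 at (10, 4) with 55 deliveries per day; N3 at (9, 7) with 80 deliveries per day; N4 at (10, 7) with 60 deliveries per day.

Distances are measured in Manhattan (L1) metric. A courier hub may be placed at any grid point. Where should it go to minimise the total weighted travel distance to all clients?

Manhattan distance separates: Σwᵢ(|x−xᵢ|+|y−yᵢ|) = Σwᵢ|x−xᵢ| + Σwᵢ|y−yᵢ|, so x and y are optimised independently as 1-D weighted medians.
Total weight W = 199; half = 99.5.
x-coordinate, sorted with cumulative weight:
  x=2 (N1, w=4) cum 4
  x=9 (N3, w=80) cum 84
  x=10 (N2, w=55) cum 139  ← median
  x=10 (N4, w=60) cum 199
⇒ x* = 10
y-coordinate, sorted with cumulative weight:
  y=2 (N1, w=4) cum 4
  y=4 (N2, w=55) cum 59
  y=7 (N3, w=80) cum 139  ← median
  y=7 (N4, w=60) cum 199
⇒ y* = 7

(10, 7)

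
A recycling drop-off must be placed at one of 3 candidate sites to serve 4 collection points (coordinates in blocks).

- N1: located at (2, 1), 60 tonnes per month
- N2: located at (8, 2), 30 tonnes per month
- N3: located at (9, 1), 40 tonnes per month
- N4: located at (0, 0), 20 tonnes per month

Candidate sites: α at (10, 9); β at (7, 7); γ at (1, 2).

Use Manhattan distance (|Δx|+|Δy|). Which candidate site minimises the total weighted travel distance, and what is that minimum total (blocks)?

γ, total 750 blocks

Total weighted distance at each candidate:
  α (10, 9): total = 1970
  β (7, 7): total = 1440
  γ (1, 2): total = 750
Minimum is at γ with total 750 blocks.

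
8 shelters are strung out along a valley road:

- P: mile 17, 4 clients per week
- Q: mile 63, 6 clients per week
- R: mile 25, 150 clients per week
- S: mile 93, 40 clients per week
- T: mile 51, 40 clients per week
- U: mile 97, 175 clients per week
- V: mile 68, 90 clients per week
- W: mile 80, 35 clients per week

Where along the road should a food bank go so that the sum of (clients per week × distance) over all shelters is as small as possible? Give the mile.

x = 68

For a sum of weighted absolute distances on a line, the optimum is the weighted median (not the mean). Total weight W = 540; half-weight = 270.
Sort by position and accumulate weight:
  mile 17 (P, w=4) → cum 4
  mile 25 (R, w=150) → cum 154
  mile 51 (T, w=40) → cum 194
  mile 63 (Q, w=6) → cum 200
  mile 68 (V, w=90) → cum 290  ≥ 270 → median here
  mile 80 (W, w=35) → cum 325
  mile 93 (S, w=40) → cum 365
  mile 97 (U, w=175) → cum 540
Optimal location: mile 68.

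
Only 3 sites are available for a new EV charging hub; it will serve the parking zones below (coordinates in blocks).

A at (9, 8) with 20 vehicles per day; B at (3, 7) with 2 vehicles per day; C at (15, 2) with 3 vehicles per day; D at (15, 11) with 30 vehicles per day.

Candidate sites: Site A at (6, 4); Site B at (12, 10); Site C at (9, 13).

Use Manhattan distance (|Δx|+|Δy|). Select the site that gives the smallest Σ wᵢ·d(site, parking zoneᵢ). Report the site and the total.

Total weighted distance at each candidate:
  Site A (6, 4): total = 665
  Site B (12, 10): total = 277
  Site C (9, 13): total = 415
Minimum is at Site B with total 277 blocks.

Site B, total 277 blocks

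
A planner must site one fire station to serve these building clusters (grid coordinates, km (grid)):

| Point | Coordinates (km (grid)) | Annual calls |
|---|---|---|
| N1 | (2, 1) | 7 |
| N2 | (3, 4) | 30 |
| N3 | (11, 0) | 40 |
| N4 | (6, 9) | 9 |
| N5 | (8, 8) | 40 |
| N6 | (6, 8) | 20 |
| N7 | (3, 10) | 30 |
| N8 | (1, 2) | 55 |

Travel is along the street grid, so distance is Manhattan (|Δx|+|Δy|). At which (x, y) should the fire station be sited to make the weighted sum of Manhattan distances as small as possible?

(3, 4)

Manhattan distance separates: Σwᵢ(|x−xᵢ|+|y−yᵢ|) = Σwᵢ|x−xᵢ| + Σwᵢ|y−yᵢ|, so x and y are optimised independently as 1-D weighted medians.
Total weight W = 231; half = 115.5.
x-coordinate, sorted with cumulative weight:
  x=1 (N8, w=55) cum 55
  x=2 (N1, w=7) cum 62
  x=3 (N2, w=30) cum 92
  x=3 (N7, w=30) cum 122  ← median
  x=6 (N4, w=9) cum 131
  x=6 (N6, w=20) cum 151
  x=8 (N5, w=40) cum 191
  x=11 (N3, w=40) cum 231
⇒ x* = 3
y-coordinate, sorted with cumulative weight:
  y=0 (N3, w=40) cum 40
  y=1 (N1, w=7) cum 47
  y=2 (N8, w=55) cum 102
  y=4 (N2, w=30) cum 132  ← median
  y=8 (N5, w=40) cum 172
  y=8 (N6, w=20) cum 192
  y=9 (N4, w=9) cum 201
  y=10 (N7, w=30) cum 231
⇒ y* = 4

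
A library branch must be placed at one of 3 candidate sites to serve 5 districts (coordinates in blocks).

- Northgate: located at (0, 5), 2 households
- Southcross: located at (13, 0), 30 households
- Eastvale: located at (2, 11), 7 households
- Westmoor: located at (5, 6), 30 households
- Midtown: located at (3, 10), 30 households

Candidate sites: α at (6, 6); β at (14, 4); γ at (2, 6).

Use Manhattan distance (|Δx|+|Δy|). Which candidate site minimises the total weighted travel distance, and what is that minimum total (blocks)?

Total weighted distance at each candidate:
  α (6, 6): total = 707
  β (14, 4): total = 1153
  γ (2, 6): total = 791
Minimum is at α with total 707 blocks.

α, total 707 blocks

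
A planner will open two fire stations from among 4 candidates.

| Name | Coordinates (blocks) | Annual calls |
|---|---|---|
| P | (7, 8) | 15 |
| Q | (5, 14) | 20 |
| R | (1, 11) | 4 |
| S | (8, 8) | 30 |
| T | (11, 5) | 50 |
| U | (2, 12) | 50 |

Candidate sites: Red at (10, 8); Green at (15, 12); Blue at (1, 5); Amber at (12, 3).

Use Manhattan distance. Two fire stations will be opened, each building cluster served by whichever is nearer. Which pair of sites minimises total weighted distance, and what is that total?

{Red, Blue}, total 949

Evaluate every pair (each demand assigned to the nearer of the two):
  {Red, Blue}: total = 949
  {Red, Amber}: total = 1123
  {Red, Green}: total = 1173
  {Blue, Amber}: total = 1239
  {Green, Amber}: total = 1520
  {Green, Blue}: total = 1599
Best pair: {Red, Blue} with total 949.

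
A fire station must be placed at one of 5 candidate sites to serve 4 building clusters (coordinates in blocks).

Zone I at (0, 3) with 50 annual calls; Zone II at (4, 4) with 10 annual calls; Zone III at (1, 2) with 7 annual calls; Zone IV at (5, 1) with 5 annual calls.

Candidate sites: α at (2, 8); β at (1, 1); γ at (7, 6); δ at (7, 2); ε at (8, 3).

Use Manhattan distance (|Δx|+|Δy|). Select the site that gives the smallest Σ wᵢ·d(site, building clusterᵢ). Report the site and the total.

Total weighted distance at each candidate:
  α (2, 8): total = 509
  β (1, 1): total = 237
  γ (7, 6): total = 655
  δ (7, 2): total = 507
  ε (8, 3): total = 531
Minimum is at β with total 237 blocks.

β, total 237 blocks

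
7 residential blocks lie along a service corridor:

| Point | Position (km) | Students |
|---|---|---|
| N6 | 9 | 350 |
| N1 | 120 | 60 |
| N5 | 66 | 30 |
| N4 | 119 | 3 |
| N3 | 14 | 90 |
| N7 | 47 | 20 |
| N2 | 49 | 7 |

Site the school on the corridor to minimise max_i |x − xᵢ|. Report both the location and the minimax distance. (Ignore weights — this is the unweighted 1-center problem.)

The 1-center on a line is the midpoint of the two extreme points: leftmost at 9, rightmost at 120.
Optimal location = (9 + 120)/2 = 64.5; maximum distance = (120 − 9)/2 = 55.5.

location 64.5, max distance 55.5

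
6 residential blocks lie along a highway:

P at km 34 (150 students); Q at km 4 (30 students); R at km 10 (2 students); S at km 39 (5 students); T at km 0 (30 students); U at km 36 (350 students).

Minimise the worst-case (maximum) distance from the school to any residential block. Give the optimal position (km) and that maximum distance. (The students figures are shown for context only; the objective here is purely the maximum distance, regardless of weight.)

location 19.5, max distance 19.5

The 1-center on a line is the midpoint of the two extreme points: leftmost at 0, rightmost at 39.
Optimal location = (0 + 39)/2 = 19.5; maximum distance = (39 − 0)/2 = 19.5.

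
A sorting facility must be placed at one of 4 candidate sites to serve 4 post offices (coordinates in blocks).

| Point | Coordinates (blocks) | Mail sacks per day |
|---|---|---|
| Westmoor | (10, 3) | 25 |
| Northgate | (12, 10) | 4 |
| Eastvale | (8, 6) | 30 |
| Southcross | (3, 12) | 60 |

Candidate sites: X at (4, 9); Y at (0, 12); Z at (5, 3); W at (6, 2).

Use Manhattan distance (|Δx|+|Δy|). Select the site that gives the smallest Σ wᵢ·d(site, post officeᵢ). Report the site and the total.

Total weighted distance at each candidate:
  X (4, 9): total = 786
  Y (0, 12): total = 1131
  Z (5, 3): total = 1021
  W (6, 2): total = 1141
Minimum is at X with total 786 blocks.

X, total 786 blocks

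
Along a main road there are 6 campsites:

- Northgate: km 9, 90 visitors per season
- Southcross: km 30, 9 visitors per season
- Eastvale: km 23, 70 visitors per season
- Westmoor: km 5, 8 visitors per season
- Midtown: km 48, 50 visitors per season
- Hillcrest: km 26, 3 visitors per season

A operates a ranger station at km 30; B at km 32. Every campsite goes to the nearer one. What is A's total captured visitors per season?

The indifferent point is the midpoint (30+32)/2 = 31; campsites left of it (closer to A at 30) go to A, those right go to B.
  Westmoor at 5 (w=8) → A
  Northgate at 9 (w=90) → A
  Eastvale at 23 (w=70) → A
  Hillcrest at 26 (w=3) → A
  Southcross at 30 (w=9) → A
  Midtown at 48 (w=50) → B
A captures 180; B captures 50.

180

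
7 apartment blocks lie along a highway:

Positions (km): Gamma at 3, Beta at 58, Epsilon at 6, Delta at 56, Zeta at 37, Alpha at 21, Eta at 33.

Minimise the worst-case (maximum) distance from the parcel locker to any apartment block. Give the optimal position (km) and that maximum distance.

The 1-center on a line is the midpoint of the two extreme points: leftmost at 3, rightmost at 58.
Optimal location = (3 + 58)/2 = 30.5; maximum distance = (58 − 3)/2 = 27.5.

location 30.5, max distance 27.5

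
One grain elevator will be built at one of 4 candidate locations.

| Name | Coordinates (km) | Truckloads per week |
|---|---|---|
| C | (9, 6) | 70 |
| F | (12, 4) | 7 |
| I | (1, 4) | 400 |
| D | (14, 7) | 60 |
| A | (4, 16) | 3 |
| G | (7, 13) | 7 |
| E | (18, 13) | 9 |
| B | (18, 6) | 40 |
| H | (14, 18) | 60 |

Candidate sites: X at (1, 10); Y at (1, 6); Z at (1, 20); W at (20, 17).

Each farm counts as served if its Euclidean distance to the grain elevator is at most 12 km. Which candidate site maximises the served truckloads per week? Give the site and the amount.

Coverage radius r = 12 km; a point is covered iff (Δx)²+(Δy)² ≤ 12² = 144.
  X (1, 10): covers {C, I, A, G} → 480
  Y (1, 6): covers {C, F, I, A, G} → 487
  Z (1, 20): covers {A, G} → 10
  W (20, 17): covers {D, E, B, H} → 169
Maximum coverage at Y: 487 truckloads per week.

Y, covering 487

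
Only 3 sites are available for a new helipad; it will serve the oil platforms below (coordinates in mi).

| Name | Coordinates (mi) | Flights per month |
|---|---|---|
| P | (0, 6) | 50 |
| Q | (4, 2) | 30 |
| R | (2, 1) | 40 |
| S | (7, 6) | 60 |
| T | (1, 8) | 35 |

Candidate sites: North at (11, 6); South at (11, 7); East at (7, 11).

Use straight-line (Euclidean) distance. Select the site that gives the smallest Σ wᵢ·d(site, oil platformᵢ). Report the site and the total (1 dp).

East, total 1696.7 mi

Total weighted distance at each candidate:
  North (11, 6): total = 1800.6
  South (11, 7): total = 1842.1
  East (7, 11): total = 1696.7
Minimum is at East with total 1696.7 mi.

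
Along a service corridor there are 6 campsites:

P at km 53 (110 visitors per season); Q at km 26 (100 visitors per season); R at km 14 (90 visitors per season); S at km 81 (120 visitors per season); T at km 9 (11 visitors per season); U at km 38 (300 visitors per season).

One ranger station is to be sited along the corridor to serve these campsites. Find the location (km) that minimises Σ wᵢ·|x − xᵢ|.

x = 38

For a sum of weighted absolute distances on a line, the optimum is the weighted median (not the mean). Total weight W = 731; half-weight = 365.5.
Sort by position and accumulate weight:
  km 9 (T, w=11) → cum 11
  km 14 (R, w=90) → cum 101
  km 26 (Q, w=100) → cum 201
  km 38 (U, w=300) → cum 501  ≥ 365.5 → median here
  km 53 (P, w=110) → cum 611
  km 81 (S, w=120) → cum 731
Optimal location: km 38.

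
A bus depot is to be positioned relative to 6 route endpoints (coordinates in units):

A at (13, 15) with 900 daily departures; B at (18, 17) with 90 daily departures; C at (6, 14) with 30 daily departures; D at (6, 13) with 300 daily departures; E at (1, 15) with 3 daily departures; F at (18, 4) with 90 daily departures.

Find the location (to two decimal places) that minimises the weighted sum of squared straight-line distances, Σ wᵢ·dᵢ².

(11.98, 13.98)

The minimiser of Σwᵢ‖p−pᵢ‖² is the weighted centroid p* = (Σwᵢpᵢ)/(Σwᵢ).
Σwᵢ = 1413.
Σwᵢxᵢ = 900·13 + 90·18 + 30·6 + 300·6 + 3·1 + 90·18 = 16923.
Σwᵢyᵢ = 900·15 + 90·17 + 30·14 + 300·13 + 3·15 + 90·4 = 19755.
x* = 16923/1413 = 11.98, y* = 19755/1413 = 13.98.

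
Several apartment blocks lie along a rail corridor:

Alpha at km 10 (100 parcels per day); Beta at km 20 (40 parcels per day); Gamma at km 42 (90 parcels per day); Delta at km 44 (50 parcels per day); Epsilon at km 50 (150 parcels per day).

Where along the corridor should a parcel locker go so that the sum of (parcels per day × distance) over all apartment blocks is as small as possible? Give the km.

x = 42

For a sum of weighted absolute distances on a line, the optimum is the weighted median (not the mean). Total weight W = 430; half-weight = 215.
Sort by position and accumulate weight:
  km 10 (Alpha, w=100) → cum 100
  km 20 (Beta, w=40) → cum 140
  km 42 (Gamma, w=90) → cum 230  ≥ 215 → median here
  km 44 (Delta, w=50) → cum 280
  km 50 (Epsilon, w=150) → cum 430
Optimal location: km 42.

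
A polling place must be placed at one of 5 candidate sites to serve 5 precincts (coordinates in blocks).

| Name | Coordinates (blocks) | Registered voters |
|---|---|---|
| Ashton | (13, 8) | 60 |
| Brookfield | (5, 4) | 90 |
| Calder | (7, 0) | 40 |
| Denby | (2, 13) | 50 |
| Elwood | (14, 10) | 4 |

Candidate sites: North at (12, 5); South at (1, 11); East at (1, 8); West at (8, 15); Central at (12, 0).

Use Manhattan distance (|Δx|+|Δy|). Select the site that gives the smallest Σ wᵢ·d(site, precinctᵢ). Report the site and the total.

Total weighted distance at each candidate:
  North (12, 5): total = 2288
  South (1, 11): total = 2776
  East (1, 8): total = 2360
  West (8, 15): total = 3064
  Central (12, 0): total = 2928
Minimum is at North with total 2288 blocks.

North, total 2288 blocks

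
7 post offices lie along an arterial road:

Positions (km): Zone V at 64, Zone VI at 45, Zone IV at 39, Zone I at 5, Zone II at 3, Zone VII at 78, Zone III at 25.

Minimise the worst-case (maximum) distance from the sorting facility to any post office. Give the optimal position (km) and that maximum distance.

location 40.5, max distance 37.5

The 1-center on a line is the midpoint of the two extreme points: leftmost at 3, rightmost at 78.
Optimal location = (3 + 78)/2 = 40.5; maximum distance = (78 − 3)/2 = 37.5.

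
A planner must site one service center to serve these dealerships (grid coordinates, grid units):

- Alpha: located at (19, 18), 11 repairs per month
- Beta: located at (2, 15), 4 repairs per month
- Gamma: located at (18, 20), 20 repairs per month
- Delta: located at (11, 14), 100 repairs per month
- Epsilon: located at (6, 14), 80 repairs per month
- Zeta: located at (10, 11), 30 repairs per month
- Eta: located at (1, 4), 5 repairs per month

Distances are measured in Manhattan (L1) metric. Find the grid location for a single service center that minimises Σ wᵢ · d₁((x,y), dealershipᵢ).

(11, 14)

Manhattan distance separates: Σwᵢ(|x−xᵢ|+|y−yᵢ|) = Σwᵢ|x−xᵢ| + Σwᵢ|y−yᵢ|, so x and y are optimised independently as 1-D weighted medians.
Total weight W = 250; half = 125.
x-coordinate, sorted with cumulative weight:
  x=1 (Eta, w=5) cum 5
  x=2 (Beta, w=4) cum 9
  x=6 (Epsilon, w=80) cum 89
  x=10 (Zeta, w=30) cum 119
  x=11 (Delta, w=100) cum 219  ← median
  x=18 (Gamma, w=20) cum 239
  x=19 (Alpha, w=11) cum 250
⇒ x* = 11
y-coordinate, sorted with cumulative weight:
  y=4 (Eta, w=5) cum 5
  y=11 (Zeta, w=30) cum 35
  y=14 (Delta, w=100) cum 135  ← median
  y=14 (Epsilon, w=80) cum 215
  y=15 (Beta, w=4) cum 219
  y=18 (Alpha, w=11) cum 230
  y=20 (Gamma, w=20) cum 250
⇒ y* = 14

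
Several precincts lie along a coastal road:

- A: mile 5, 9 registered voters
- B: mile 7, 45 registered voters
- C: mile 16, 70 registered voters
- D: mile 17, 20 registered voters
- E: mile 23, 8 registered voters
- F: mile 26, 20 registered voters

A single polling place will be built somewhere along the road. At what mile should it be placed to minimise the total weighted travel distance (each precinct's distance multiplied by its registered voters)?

x = 16

For a sum of weighted absolute distances on a line, the optimum is the weighted median (not the mean). Total weight W = 172; half-weight = 86.
Sort by position and accumulate weight:
  mile 5 (A, w=9) → cum 9
  mile 7 (B, w=45) → cum 54
  mile 16 (C, w=70) → cum 124  ≥ 86 → median here
  mile 17 (D, w=20) → cum 144
  mile 23 (E, w=8) → cum 152
  mile 26 (F, w=20) → cum 172
Optimal location: mile 16.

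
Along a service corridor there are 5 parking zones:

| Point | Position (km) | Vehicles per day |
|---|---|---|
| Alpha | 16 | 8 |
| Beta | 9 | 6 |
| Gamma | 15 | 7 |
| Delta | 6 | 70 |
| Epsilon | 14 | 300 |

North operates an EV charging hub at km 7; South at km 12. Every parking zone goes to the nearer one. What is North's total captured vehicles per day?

The indifferent point is the midpoint (7+12)/2 = 9.5; parking zones left of it (closer to North at 7) go to North, those right go to South.
  Delta at 6 (w=70) → North
  Beta at 9 (w=6) → North
  Epsilon at 14 (w=300) → South
  Gamma at 15 (w=7) → South
  Alpha at 16 (w=8) → South
North captures 76; South captures 315.

76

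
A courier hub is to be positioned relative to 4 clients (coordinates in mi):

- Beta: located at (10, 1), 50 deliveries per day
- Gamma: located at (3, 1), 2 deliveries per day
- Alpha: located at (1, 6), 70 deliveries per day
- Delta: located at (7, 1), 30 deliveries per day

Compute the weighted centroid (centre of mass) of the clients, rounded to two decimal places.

The minimiser of Σwᵢ‖p−pᵢ‖² is the weighted centroid p* = (Σwᵢpᵢ)/(Σwᵢ).
Σwᵢ = 152.
Σwᵢxᵢ = 50·10 + 2·3 + 70·1 + 30·7 = 786.
Σwᵢyᵢ = 50·1 + 2·1 + 70·6 + 30·1 = 502.
x* = 786/152 = 5.17, y* = 502/152 = 3.30.

(5.17, 3.30)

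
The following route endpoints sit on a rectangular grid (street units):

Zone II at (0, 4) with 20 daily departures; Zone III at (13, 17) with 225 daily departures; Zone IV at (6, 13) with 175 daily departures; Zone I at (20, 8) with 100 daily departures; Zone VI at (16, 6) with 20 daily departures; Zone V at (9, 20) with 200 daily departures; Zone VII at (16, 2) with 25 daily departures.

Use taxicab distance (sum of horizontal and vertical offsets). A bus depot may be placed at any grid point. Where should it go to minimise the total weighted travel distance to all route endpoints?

Manhattan distance separates: Σwᵢ(|x−xᵢ|+|y−yᵢ|) = Σwᵢ|x−xᵢ| + Σwᵢ|y−yᵢ|, so x and y are optimised independently as 1-D weighted medians.
Total weight W = 765; half = 382.5.
x-coordinate, sorted with cumulative weight:
  x=0 (Zone II, w=20) cum 20
  x=6 (Zone IV, w=175) cum 195
  x=9 (Zone V, w=200) cum 395  ← median
  x=13 (Zone III, w=225) cum 620
  x=16 (Zone VI, w=20) cum 640
  x=16 (Zone VII, w=25) cum 665
  x=20 (Zone I, w=100) cum 765
⇒ x* = 9
y-coordinate, sorted with cumulative weight:
  y=2 (Zone VII, w=25) cum 25
  y=4 (Zone II, w=20) cum 45
  y=6 (Zone VI, w=20) cum 65
  y=8 (Zone I, w=100) cum 165
  y=13 (Zone IV, w=175) cum 340
  y=17 (Zone III, w=225) cum 565  ← median
  y=20 (Zone V, w=200) cum 765
⇒ y* = 17

(9, 17)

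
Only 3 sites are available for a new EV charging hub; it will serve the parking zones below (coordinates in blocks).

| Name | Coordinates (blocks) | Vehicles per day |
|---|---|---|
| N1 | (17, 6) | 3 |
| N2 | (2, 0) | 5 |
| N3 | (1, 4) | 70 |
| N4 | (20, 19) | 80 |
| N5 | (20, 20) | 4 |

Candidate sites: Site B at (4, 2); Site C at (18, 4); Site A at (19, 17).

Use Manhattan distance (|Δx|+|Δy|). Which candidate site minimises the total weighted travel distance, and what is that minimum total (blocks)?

Total weighted distance at each candidate:
  Site B (4, 2): total = 3197
  Site C (18, 4): total = 2731
  Site A (19, 17): total = 2635
Minimum is at Site A with total 2635 blocks.

Site A, total 2635 blocks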